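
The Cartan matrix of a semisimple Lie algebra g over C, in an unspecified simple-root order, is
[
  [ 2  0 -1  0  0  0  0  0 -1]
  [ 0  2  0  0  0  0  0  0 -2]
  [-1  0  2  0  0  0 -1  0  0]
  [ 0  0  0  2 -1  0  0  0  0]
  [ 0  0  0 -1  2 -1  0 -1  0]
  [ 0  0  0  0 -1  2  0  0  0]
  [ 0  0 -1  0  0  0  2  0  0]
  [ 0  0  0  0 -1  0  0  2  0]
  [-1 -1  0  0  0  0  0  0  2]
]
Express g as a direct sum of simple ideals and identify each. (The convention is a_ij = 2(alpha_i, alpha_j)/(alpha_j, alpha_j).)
C_5 ⊕ D_4

The diagram associated to this matrix has two connected components: the simple roots {alpha_1, alpha_2, alpha_3, alpha_7, alpha_9} form a chain of 5 nodes with a double edge at one end; the terminal node there is the unique long simple root (C_5), and {alpha_4, alpha_5, alpha_6, alpha_8} form a chain of 2 nodes with a fork of two nodes at one end (D_4). A semisimple Lie algebra decomposes uniquely as the direct sum of simple ideals, one per connected component of its Dynkin diagram, so g ≅ C_5 ⊕ D_4 (dimension 55 + 28 = 83).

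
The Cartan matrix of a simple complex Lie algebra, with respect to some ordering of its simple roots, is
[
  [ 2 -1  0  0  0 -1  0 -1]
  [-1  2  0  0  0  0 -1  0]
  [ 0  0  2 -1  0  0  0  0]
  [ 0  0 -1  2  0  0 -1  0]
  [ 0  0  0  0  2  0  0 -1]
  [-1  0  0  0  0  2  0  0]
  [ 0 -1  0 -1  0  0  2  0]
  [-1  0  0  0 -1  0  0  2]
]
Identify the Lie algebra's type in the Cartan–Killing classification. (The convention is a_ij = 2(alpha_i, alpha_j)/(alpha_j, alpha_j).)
The matrix has rank 8 with 2's on the diagonal. Reading the off-diagonal entries as Dynkin edges (a single edge where a_ij = a_ji = -1; a double or triple edge where a_ij * a_ji = 2 or 3), the diagram is a chain of 7 nodes with one extra node attached to the third node from one end (E_8). One simple-root ordering that puts it in standard form is (alpha_5, alpha_6, alpha_8, alpha_1, alpha_2, alpha_7, alpha_4, alpha_3). So the algebra is type E_8.

E8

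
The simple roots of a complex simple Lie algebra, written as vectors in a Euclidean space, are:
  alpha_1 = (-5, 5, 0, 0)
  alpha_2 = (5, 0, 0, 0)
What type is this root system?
Compute the Cartan integers a_ij = 2(alpha_i, alpha_j)/(alpha_j, alpha_j); the resulting 2x2 Cartan matrix is
[[2, -2], [-1, 2]].
The roots have two lengths (squared-length ratio 2:1); the short ones are alpha_{2}. The associated Dynkin diagram is a chain of 2 nodes with a double edge at one end; the terminal node there is the unique short simple root (B_2), so the type is B_2 (the algebra so(5)).

B_2 (so(5))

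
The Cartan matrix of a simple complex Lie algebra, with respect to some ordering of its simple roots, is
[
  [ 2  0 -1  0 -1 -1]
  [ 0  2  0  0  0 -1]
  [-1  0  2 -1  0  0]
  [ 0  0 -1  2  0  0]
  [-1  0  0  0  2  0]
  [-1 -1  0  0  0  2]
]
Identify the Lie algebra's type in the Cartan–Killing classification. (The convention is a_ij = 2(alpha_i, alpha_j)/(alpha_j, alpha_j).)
E_6

The matrix has rank 6 with 2's on the diagonal. Reading the off-diagonal entries as Dynkin edges (a single edge where a_ij = a_ji = -1; a double or triple edge where a_ij * a_ji = 2 or 3), the diagram is a chain of 5 nodes with one extra node attached to the third node from one end (E_6). One simple-root ordering that puts it in standard form is (alpha_4, alpha_5, alpha_3, alpha_1, alpha_6, alpha_2). So the algebra is type E_6.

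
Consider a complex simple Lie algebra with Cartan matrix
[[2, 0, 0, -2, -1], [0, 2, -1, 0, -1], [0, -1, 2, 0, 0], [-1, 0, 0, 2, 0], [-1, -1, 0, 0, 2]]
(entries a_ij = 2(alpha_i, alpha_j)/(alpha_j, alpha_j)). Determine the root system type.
The matrix has rank 5 with 2's on the diagonal. Reading the off-diagonal entries as Dynkin edges (a single edge where a_ij = a_ji = -1; a double or triple edge where a_ij * a_ji = 2 or 3), the diagram is a chain of 5 nodes with a double edge at one end; the terminal node there is the unique short simple root (B_5). One simple-root ordering that puts it in standard form is (alpha_3, alpha_2, alpha_5, alpha_1, alpha_4). So the algebra is type B_5, i.e. so(11).

type B_5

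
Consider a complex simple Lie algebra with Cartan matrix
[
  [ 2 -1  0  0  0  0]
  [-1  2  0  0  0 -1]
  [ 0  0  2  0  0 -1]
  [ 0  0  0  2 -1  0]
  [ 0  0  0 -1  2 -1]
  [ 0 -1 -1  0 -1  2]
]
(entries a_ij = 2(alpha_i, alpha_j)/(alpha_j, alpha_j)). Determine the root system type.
E_6

The matrix has rank 6 with 2's on the diagonal. Reading the off-diagonal entries as Dynkin edges (a single edge where a_ij = a_ji = -1; a double or triple edge where a_ij * a_ji = 2 or 3), the diagram is a chain of 5 nodes with one extra node attached to the third node from one end (E_6). One simple-root ordering that puts it in standard form is (alpha_4, alpha_3, alpha_5, alpha_6, alpha_2, alpha_1). So the algebra is type E_6.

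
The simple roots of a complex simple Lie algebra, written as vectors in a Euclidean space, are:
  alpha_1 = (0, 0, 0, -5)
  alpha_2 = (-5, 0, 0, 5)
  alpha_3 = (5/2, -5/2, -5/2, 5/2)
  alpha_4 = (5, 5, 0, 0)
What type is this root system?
Compute the Cartan integers a_ij = 2(alpha_i, alpha_j)/(alpha_j, alpha_j); the resulting 4x4 Cartan matrix is
[[2, -1, -1, 0], [-2, 2, 0, -1], [-1, 0, 2, 0], [0, -1, 0, 2]].
The roots have two lengths (squared-length ratio 2:1); the short ones are alpha_{1,3}. The associated Dynkin diagram is a chain of 4 nodes with a double edge between the middle two (F_4), so the type is F_4.

type F_4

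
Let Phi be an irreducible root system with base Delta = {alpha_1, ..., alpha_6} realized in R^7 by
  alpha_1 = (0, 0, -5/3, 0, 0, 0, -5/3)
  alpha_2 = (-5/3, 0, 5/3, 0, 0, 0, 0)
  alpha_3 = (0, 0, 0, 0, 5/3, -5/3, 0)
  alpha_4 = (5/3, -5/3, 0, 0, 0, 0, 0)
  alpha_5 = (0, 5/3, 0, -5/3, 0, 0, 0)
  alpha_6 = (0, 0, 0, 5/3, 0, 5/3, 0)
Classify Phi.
Compute the Cartan integers a_ij = 2(alpha_i, alpha_j)/(alpha_j, alpha_j); the resulting 6x6 Cartan matrix is
[[2, -1, 0, 0, 0, 0], [-1, 2, 0, -1, 0, 0], [0, 0, 2, 0, 0, -1], [0, -1, 0, 2, -1, 0], [0, 0, 0, -1, 2, -1], [0, 0, -1, 0, -1, 2]].
All simple roots have the same length, so the diagram is simply laced. The associated Dynkin diagram is a chain of 6 nodes with single edges (A_6), so the type is A_6 (the algebra sl(7)).

type A_6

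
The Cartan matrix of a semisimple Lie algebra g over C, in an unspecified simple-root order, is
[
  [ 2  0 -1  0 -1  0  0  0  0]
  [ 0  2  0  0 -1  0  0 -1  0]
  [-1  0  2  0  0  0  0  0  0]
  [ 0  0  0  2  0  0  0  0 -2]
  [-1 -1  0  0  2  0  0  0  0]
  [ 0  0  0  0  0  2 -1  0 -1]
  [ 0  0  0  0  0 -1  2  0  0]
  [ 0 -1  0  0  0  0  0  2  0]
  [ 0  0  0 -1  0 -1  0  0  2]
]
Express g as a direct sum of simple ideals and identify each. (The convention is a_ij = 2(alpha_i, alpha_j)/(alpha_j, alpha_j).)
type A_5 ⊕ type C_4

The diagram associated to this matrix has two connected components: the simple roots {alpha_1, alpha_2, alpha_3, alpha_5, alpha_8} form a chain of 5 nodes with single edges (A_5), and {alpha_4, alpha_6, alpha_7, alpha_9} form a chain of 4 nodes with a double edge at one end; the terminal node there is the unique long simple root (C_4). A semisimple Lie algebra decomposes uniquely as the direct sum of simple ideals, one per connected component of its Dynkin diagram, so g ≅ A_5 ⊕ C_4 (dimension 35 + 36 = 71).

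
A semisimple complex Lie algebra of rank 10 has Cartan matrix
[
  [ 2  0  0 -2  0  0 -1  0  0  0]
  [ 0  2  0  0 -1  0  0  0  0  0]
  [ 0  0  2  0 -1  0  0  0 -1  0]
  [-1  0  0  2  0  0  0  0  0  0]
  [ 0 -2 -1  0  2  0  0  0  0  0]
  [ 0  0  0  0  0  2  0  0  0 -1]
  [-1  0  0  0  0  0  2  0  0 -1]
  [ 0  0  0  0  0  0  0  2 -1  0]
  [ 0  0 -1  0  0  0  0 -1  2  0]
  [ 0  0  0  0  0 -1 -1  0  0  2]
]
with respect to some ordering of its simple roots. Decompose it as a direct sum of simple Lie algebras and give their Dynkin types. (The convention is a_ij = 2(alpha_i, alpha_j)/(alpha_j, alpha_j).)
B_5 ⊕ B_5

The diagram associated to this matrix has two connected components: the simple roots {alpha_2, alpha_3, alpha_5, alpha_8, alpha_9} form a chain of 5 nodes with a double edge at one end; the terminal node there is the unique short simple root (B_5), and {alpha_1, alpha_4, alpha_6, alpha_7, alpha_10} form a chain of 5 nodes with a double edge at one end; the terminal node there is the unique short simple root (B_5). A semisimple Lie algebra decomposes uniquely as the direct sum of simple ideals, one per connected component of its Dynkin diagram, so g ≅ B_5 ⊕ B_5 (dimension 55 + 55 = 110).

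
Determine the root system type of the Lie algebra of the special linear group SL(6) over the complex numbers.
This is sl(6), which has dimension 6^2 - 1 = 35 and rank 6 - 1 = 5 (a Cartan subalgebra is the diagonal traceless matrices). In the classification of classical Lie algebras, the special linear algebra sl(n+1) has type A_n; here n = 5, so the Dynkin diagram is a chain of 5 nodes with single edges (A_5). Hence the type is A_5.

A_5 (sl(6))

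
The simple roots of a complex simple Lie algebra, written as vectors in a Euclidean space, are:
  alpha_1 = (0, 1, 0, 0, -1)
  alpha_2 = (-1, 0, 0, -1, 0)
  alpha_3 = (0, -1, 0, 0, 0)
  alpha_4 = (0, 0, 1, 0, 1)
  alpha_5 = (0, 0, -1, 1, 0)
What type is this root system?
Compute the Cartan integers a_ij = 2(alpha_i, alpha_j)/(alpha_j, alpha_j); the resulting 5x5 Cartan matrix is
[[2, 0, -2, -1, 0], [0, 2, 0, 0, -1], [-1, 0, 2, 0, 0], [-1, 0, 0, 2, -1], [0, -1, 0, -1, 2]].
The roots have two lengths (squared-length ratio 2:1); the short ones are alpha_{3}. The associated Dynkin diagram is a chain of 5 nodes with a double edge at one end; the terminal node there is the unique short simple root (B_5), so the type is B_5 (the algebra so(11)).

type B_5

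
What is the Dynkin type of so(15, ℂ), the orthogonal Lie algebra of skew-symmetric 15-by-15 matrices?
B7

This is so(15) with 15 odd, which has dimension 15(15-1)/2 = 105 and rank (15-1)/2 = 7. In the classification of classical Lie algebras, the orthogonal algebra so(2n+1) in an odd number of variables has type B_n; here n = 7, so the Dynkin diagram is a chain of 7 nodes with a double edge at one end; the terminal node there is the unique short simple root (B_7). Hence the type is B_7.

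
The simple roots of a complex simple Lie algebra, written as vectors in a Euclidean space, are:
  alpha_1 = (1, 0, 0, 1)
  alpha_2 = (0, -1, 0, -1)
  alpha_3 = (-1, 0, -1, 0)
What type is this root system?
Compute the Cartan integers a_ij = 2(alpha_i, alpha_j)/(alpha_j, alpha_j); the resulting 3x3 Cartan matrix is
[[2, -1, -1], [-1, 2, 0], [-1, 0, 2]].
All simple roots have the same length, so the diagram is simply laced. The associated Dynkin diagram is a chain of 3 nodes with single edges (A_3), so the type is A_3 (the algebra sl(4)).

A_3 (sl(4))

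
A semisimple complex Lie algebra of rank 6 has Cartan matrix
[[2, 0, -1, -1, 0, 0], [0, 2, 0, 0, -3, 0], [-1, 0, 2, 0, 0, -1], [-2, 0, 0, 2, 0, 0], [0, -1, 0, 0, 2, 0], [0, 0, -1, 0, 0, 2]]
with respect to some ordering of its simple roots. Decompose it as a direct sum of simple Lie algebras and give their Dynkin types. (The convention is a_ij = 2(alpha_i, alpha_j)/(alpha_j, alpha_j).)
C_4 ⊕ G_2

The diagram associated to this matrix has two connected components: the simple roots {alpha_1, alpha_3, alpha_4, alpha_6} form a chain of 4 nodes with a double edge at one end; the terminal node there is the unique long simple root (C_4), and {alpha_2, alpha_5} form two nodes joined by a triple edge (G_2). A semisimple Lie algebra decomposes uniquely as the direct sum of simple ideals, one per connected component of its Dynkin diagram, so g ≅ C_4 ⊕ G_2 (dimension 36 + 14 = 50).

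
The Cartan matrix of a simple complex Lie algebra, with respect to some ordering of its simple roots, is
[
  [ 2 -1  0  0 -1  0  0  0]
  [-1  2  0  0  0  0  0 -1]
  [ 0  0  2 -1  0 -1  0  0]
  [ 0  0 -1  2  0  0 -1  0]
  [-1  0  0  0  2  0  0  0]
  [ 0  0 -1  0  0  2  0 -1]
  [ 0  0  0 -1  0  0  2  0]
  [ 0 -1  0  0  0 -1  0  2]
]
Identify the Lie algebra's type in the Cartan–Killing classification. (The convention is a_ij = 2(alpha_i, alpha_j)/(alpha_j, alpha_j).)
The matrix has rank 8 with 2's on the diagonal. Reading the off-diagonal entries as Dynkin edges (a single edge where a_ij = a_ji = -1; a double or triple edge where a_ij * a_ji = 2 or 3), the diagram is a chain of 8 nodes with single edges (A_8). One simple-root ordering that puts it in standard form is (alpha_5, alpha_1, alpha_2, alpha_8, alpha_6, alpha_3, alpha_4, alpha_7). So the algebra is type A_8, i.e. sl(9).

A8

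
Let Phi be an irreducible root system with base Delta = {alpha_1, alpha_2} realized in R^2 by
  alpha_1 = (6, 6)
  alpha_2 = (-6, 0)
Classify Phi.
B_2

Compute the Cartan integers a_ij = 2(alpha_i, alpha_j)/(alpha_j, alpha_j); the resulting 2x2 Cartan matrix is
[[2, -2], [-1, 2]].
The roots have two lengths (squared-length ratio 2:1); the short ones are alpha_{2}. The associated Dynkin diagram is a chain of 2 nodes with a double edge at one end; the terminal node there is the unique short simple root (B_2), so the type is B_2 (the algebra so(5)).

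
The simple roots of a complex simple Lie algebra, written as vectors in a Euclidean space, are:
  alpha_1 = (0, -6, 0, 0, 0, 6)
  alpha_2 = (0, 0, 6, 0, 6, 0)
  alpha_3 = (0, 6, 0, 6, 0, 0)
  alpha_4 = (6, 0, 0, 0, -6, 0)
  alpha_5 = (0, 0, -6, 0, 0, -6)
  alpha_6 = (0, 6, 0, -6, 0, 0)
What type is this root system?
D6

Compute the Cartan integers a_ij = 2(alpha_i, alpha_j)/(alpha_j, alpha_j); the resulting 6x6 Cartan matrix is
[[2, 0, -1, 0, -1, -1], [0, 2, 0, -1, -1, 0], [-1, 0, 2, 0, 0, 0], [0, -1, 0, 2, 0, 0], [-1, -1, 0, 0, 2, 0], [-1, 0, 0, 0, 0, 2]].
All simple roots have the same length, so the diagram is simply laced. The associated Dynkin diagram is a chain of 4 nodes with a fork of two nodes at one end (D_6), so the type is D_6 (the algebra so(12)).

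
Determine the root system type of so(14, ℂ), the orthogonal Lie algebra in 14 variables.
This is so(14) with 14 even, which has dimension 14(14-1)/2 = 91 and rank 14/2 = 7. In the classification of classical Lie algebras, the orthogonal algebra so(2n) in an even number of variables has type D_n; here n = 7, so the Dynkin diagram is a chain of 5 nodes with a fork of two nodes at one end (D_7). Hence the type is D_7.

D_7 (so(14))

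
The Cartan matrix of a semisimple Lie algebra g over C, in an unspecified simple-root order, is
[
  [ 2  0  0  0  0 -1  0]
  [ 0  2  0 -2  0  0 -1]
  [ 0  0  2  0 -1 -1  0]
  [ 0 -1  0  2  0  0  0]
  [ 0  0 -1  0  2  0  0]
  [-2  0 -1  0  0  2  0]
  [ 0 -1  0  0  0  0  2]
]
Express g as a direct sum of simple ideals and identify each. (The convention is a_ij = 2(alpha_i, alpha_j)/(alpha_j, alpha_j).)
type B_3 ⊕ type B_4

The diagram associated to this matrix has two connected components: the simple roots {alpha_2, alpha_4, alpha_7} form a chain of 3 nodes with a double edge at one end; the terminal node there is the unique short simple root (B_3), and {alpha_1, alpha_3, alpha_5, alpha_6} form a chain of 4 nodes with a double edge at one end; the terminal node there is the unique short simple root (B_4). A semisimple Lie algebra decomposes uniquely as the direct sum of simple ideals, one per connected component of its Dynkin diagram, so g ≅ B_3 ⊕ B_4 (dimension 21 + 36 = 57).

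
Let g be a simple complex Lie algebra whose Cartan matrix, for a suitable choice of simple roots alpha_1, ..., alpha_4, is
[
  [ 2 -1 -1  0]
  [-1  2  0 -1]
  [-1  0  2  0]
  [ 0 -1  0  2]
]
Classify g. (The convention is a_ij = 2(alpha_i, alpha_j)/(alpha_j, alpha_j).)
A4

The matrix has rank 4 with 2's on the diagonal. Reading the off-diagonal entries as Dynkin edges (a single edge where a_ij = a_ji = -1; a double or triple edge where a_ij * a_ji = 2 or 3), the diagram is a chain of 4 nodes with single edges (A_4). One simple-root ordering that puts it in standard form is (alpha_3, alpha_1, alpha_2, alpha_4). So the algebra is type A_4, i.e. sl(5).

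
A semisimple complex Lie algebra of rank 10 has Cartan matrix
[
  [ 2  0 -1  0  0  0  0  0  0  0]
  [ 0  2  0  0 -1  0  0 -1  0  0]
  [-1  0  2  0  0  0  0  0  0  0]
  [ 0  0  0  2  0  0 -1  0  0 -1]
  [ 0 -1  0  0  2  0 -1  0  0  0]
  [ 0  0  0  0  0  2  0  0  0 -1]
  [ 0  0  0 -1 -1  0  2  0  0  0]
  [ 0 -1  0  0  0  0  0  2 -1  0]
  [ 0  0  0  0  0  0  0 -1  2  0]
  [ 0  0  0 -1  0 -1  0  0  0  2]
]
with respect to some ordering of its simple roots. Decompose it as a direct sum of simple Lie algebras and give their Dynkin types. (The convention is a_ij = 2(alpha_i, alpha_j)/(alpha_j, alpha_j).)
A_2 + A_8

The diagram associated to this matrix has two connected components: the simple roots {alpha_1, alpha_3} form a chain of 2 nodes with single edges (A_2), and {alpha_2, alpha_4, alpha_5, alpha_6, alpha_7, alpha_8, alpha_9, alpha_10} form a chain of 8 nodes with single edges (A_8). A semisimple Lie algebra decomposes uniquely as the direct sum of simple ideals, one per connected component of its Dynkin diagram, so g ≅ A_2 ⊕ A_8 (dimension 8 + 80 = 88).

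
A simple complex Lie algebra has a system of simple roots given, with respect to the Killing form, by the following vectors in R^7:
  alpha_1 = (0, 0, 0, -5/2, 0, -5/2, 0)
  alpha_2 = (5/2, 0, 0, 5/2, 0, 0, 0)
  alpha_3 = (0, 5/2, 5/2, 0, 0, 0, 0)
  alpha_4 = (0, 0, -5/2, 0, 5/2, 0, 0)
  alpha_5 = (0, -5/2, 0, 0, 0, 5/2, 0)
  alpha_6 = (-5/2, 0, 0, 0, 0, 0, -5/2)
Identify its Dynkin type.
A6

Compute the Cartan integers a_ij = 2(alpha_i, alpha_j)/(alpha_j, alpha_j); the resulting 6x6 Cartan matrix is
[[2, -1, 0, 0, -1, 0], [-1, 2, 0, 0, 0, -1], [0, 0, 2, -1, -1, 0], [0, 0, -1, 2, 0, 0], [-1, 0, -1, 0, 2, 0], [0, -1, 0, 0, 0, 2]].
All simple roots have the same length, so the diagram is simply laced. The associated Dynkin diagram is a chain of 6 nodes with single edges (A_6), so the type is A_6 (the algebra sl(7)).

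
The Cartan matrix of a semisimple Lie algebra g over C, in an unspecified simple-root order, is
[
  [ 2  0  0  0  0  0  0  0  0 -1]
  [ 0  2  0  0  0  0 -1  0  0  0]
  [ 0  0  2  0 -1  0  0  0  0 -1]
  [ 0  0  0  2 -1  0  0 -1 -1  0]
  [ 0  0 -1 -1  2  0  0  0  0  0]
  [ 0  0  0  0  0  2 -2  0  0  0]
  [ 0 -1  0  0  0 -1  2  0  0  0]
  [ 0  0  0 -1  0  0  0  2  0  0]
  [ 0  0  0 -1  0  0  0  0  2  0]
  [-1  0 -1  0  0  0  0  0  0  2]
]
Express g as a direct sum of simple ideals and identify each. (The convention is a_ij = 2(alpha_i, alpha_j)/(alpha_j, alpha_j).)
C_3 ⊕ D_7

The diagram associated to this matrix has two connected components: the simple roots {alpha_2, alpha_6, alpha_7} form a chain of 3 nodes with a double edge at one end; the terminal node there is the unique long simple root (C_3), and {alpha_1, alpha_3, alpha_4, alpha_5, alpha_8, alpha_9, alpha_10} form a chain of 5 nodes with a fork of two nodes at one end (D_7). A semisimple Lie algebra decomposes uniquely as the direct sum of simple ideals, one per connected component of its Dynkin diagram, so g ≅ C_3 ⊕ D_7 (dimension 21 + 91 = 112).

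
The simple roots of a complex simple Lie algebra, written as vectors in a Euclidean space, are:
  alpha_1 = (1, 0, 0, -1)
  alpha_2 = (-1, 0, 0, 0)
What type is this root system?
B_2 (so(5))

Compute the Cartan integers a_ij = 2(alpha_i, alpha_j)/(alpha_j, alpha_j); the resulting 2x2 Cartan matrix is
[[2, -2], [-1, 2]].
The roots have two lengths (squared-length ratio 2:1); the short ones are alpha_{2}. The associated Dynkin diagram is a chain of 2 nodes with a double edge at one end; the terminal node there is the unique short simple root (B_2), so the type is B_2 (the algebra so(5)).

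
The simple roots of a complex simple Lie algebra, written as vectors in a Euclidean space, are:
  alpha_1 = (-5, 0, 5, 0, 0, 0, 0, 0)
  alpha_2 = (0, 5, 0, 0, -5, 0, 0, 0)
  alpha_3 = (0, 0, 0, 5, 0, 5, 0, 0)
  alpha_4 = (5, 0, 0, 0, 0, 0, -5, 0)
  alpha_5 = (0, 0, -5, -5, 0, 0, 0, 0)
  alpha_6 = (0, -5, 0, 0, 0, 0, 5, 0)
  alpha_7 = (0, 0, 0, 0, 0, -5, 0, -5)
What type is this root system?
Compute the Cartan integers a_ij = 2(alpha_i, alpha_j)/(alpha_j, alpha_j); the resulting 7x7 Cartan matrix is
[[2, 0, 0, -1, -1, 0, 0], [0, 2, 0, 0, 0, -1, 0], [0, 0, 2, 0, -1, 0, -1], [-1, 0, 0, 2, 0, -1, 0], [-1, 0, -1, 0, 2, 0, 0], [0, -1, 0, -1, 0, 2, 0], [0, 0, -1, 0, 0, 0, 2]].
All simple roots have the same length, so the diagram is simply laced. The associated Dynkin diagram is a chain of 7 nodes with single edges (A_7), so the type is A_7 (the algebra sl(8)).

A_7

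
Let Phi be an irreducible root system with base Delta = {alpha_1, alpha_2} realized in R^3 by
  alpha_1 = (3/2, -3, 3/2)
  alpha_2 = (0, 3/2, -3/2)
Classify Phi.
G_2

Compute the Cartan integers a_ij = 2(alpha_i, alpha_j)/(alpha_j, alpha_j); the resulting 2x2 Cartan matrix is
[[2, -3], [-1, 2]].
The roots have two lengths (squared-length ratio 3:1); the short ones are alpha_{2}. The associated Dynkin diagram is two nodes joined by a triple edge (G_2), so the type is G_2.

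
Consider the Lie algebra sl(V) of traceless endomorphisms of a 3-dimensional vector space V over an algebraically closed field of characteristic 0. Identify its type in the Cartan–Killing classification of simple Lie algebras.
This is sl(3), which has dimension 3^2 - 1 = 8 and rank 3 - 1 = 2 (a Cartan subalgebra is the diagonal traceless matrices). In the classification of classical Lie algebras, the special linear algebra sl(n+1) has type A_n; here n = 2, so the Dynkin diagram is a chain of 2 nodes with single edges (A_2). Hence the type is A_2.

A_2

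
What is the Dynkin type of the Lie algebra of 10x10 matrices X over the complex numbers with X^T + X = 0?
D_5

This is so(10) with 10 even, which has dimension 10(10-1)/2 = 45 and rank 10/2 = 5. In the classification of classical Lie algebras, the orthogonal algebra so(2n) in an even number of variables has type D_n; here n = 5, so the Dynkin diagram is a chain of 3 nodes with a fork of two nodes at one end (D_5). Hence the type is D_5.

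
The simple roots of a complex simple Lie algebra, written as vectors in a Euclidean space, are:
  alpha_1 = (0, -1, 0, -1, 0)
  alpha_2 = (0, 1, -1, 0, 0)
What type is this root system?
A2

Compute the Cartan integers a_ij = 2(alpha_i, alpha_j)/(alpha_j, alpha_j); the resulting 2x2 Cartan matrix is
[[2, -1], [-1, 2]].
All simple roots have the same length, so the diagram is simply laced. The associated Dynkin diagram is a chain of 2 nodes with single edges (A_2), so the type is A_2 (the algebra sl(3)).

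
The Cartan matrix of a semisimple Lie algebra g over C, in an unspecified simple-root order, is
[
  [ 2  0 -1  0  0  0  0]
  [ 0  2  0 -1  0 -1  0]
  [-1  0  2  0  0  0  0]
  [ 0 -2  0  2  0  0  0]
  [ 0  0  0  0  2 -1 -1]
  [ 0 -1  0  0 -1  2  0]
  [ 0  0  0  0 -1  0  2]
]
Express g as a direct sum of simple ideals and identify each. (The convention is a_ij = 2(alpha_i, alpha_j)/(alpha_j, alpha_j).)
The diagram associated to this matrix has two connected components: the simple roots {alpha_1, alpha_3} form a chain of 2 nodes with single edges (A_2), and {alpha_2, alpha_4, alpha_5, alpha_6, alpha_7} form a chain of 5 nodes with a double edge at one end; the terminal node there is the unique long simple root (C_5). A semisimple Lie algebra decomposes uniquely as the direct sum of simple ideals, one per connected component of its Dynkin diagram, so g ≅ A_2 ⊕ C_5 (dimension 8 + 55 = 63).

A2 + C5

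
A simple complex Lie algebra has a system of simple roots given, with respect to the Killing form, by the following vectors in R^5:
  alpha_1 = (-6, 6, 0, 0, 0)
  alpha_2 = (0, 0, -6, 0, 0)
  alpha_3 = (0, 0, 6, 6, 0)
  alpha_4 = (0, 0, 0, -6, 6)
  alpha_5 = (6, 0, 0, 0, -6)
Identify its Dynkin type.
B_5

Compute the Cartan integers a_ij = 2(alpha_i, alpha_j)/(alpha_j, alpha_j); the resulting 5x5 Cartan matrix is
[[2, 0, 0, 0, -1], [0, 2, -1, 0, 0], [0, -2, 2, -1, 0], [0, 0, -1, 2, -1], [-1, 0, 0, -1, 2]].
The roots have two lengths (squared-length ratio 2:1); the short ones are alpha_{2}. The associated Dynkin diagram is a chain of 5 nodes with a double edge at one end; the terminal node there is the unique short simple root (B_5), so the type is B_5 (the algebra so(11)).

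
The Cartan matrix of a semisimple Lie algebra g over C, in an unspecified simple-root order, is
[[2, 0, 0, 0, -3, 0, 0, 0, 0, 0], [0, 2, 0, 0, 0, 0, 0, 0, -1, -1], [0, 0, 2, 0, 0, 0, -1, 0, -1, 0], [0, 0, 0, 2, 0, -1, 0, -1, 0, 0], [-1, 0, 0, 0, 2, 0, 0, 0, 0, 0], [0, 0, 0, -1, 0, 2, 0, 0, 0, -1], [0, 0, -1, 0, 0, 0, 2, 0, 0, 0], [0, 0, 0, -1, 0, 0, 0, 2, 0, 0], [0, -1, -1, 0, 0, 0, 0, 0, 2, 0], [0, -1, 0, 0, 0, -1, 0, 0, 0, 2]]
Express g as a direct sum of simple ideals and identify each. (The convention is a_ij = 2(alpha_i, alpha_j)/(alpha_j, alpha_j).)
The diagram associated to this matrix has two connected components: the simple roots {alpha_2, alpha_3, alpha_4, alpha_6, alpha_7, alpha_8, alpha_9, alpha_10} form a chain of 8 nodes with single edges (A_8), and {alpha_1, alpha_5} form two nodes joined by a triple edge (G_2). A semisimple Lie algebra decomposes uniquely as the direct sum of simple ideals, one per connected component of its Dynkin diagram, so g ≅ A_8 ⊕ G_2 (dimension 80 + 14 = 94).

A8 + G2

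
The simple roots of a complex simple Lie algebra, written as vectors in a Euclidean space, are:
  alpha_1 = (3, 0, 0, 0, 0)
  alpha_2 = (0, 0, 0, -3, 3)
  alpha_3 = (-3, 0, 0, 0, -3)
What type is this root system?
Compute the Cartan integers a_ij = 2(alpha_i, alpha_j)/(alpha_j, alpha_j); the resulting 3x3 Cartan matrix is
[[2, 0, -1], [0, 2, -1], [-2, -1, 2]].
The roots have two lengths (squared-length ratio 2:1); the short ones are alpha_{1}. The associated Dynkin diagram is a chain of 3 nodes with a double edge at one end; the terminal node there is the unique short simple root (B_3), so the type is B_3 (the algebra so(7)).

B_3 (so(7))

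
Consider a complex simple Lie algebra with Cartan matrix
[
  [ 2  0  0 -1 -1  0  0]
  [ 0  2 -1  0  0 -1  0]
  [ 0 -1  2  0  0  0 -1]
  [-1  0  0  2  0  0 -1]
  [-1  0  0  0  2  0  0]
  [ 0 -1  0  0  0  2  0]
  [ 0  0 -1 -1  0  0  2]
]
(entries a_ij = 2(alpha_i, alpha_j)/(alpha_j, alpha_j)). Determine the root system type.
A_7

The matrix has rank 7 with 2's on the diagonal. Reading the off-diagonal entries as Dynkin edges (a single edge where a_ij = a_ji = -1; a double or triple edge where a_ij * a_ji = 2 or 3), the diagram is a chain of 7 nodes with single edges (A_7). One simple-root ordering that puts it in standard form is (alpha_6, alpha_2, alpha_3, alpha_7, alpha_4, alpha_1, alpha_5). So the algebra is type A_7, i.e. sl(8).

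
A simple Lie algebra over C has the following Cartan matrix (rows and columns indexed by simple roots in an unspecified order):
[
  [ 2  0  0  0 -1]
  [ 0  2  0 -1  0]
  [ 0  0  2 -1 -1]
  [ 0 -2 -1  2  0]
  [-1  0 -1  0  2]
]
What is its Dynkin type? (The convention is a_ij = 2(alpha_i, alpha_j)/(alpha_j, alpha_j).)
The matrix has rank 5 with 2's on the diagonal. Reading the off-diagonal entries as Dynkin edges (a single edge where a_ij = a_ji = -1; a double or triple edge where a_ij * a_ji = 2 or 3), the diagram is a chain of 5 nodes with a double edge at one end; the terminal node there is the unique short simple root (B_5). One simple-root ordering that puts it in standard form is (alpha_1, alpha_5, alpha_3, alpha_4, alpha_2). So the algebra is type B_5, i.e. so(11).

B5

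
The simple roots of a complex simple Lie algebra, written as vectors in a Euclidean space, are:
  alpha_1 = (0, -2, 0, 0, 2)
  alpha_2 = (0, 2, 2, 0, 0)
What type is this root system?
Compute the Cartan integers a_ij = 2(alpha_i, alpha_j)/(alpha_j, alpha_j); the resulting 2x2 Cartan matrix is
[[2, -1], [-1, 2]].
All simple roots have the same length, so the diagram is simply laced. The associated Dynkin diagram is a chain of 2 nodes with single edges (A_2), so the type is A_2 (the algebra sl(3)).

type A_2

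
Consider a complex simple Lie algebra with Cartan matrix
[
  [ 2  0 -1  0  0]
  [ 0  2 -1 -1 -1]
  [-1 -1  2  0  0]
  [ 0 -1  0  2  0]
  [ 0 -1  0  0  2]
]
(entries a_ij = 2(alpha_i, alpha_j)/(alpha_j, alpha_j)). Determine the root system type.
D_5 (so(10))

The matrix has rank 5 with 2's on the diagonal. Reading the off-diagonal entries as Dynkin edges (a single edge where a_ij = a_ji = -1; a double or triple edge where a_ij * a_ji = 2 or 3), the diagram is a chain of 3 nodes with a fork of two nodes at one end (D_5). One simple-root ordering that puts it in standard form is (alpha_1, alpha_3, alpha_2, alpha_5, alpha_4). So the algebra is type D_5, i.e. so(10).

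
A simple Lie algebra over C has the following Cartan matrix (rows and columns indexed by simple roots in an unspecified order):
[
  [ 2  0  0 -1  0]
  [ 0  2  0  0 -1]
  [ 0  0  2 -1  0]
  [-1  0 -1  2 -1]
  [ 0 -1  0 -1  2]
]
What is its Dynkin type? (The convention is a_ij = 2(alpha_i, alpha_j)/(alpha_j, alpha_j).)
D_5

The matrix has rank 5 with 2's on the diagonal. Reading the off-diagonal entries as Dynkin edges (a single edge where a_ij = a_ji = -1; a double or triple edge where a_ij * a_ji = 2 or 3), the diagram is a chain of 3 nodes with a fork of two nodes at one end (D_5). One simple-root ordering that puts it in standard form is (alpha_2, alpha_5, alpha_4, alpha_1, alpha_3). So the algebra is type D_5, i.e. so(10).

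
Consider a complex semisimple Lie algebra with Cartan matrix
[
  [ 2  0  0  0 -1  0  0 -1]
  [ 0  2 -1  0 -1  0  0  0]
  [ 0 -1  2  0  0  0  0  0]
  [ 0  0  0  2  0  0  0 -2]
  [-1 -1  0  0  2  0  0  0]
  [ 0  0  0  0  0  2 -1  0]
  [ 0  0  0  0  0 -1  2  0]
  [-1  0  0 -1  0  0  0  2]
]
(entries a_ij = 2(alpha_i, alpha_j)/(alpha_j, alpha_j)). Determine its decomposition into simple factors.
The diagram associated to this matrix has two connected components: the simple roots {alpha_6, alpha_7} form a chain of 2 nodes with single edges (A_2), and {alpha_1, alpha_2, alpha_3, alpha_4, alpha_5, alpha_8} form a chain of 6 nodes with a double edge at one end; the terminal node there is the unique long simple root (C_6). A semisimple Lie algebra decomposes uniquely as the direct sum of simple ideals, one per connected component of its Dynkin diagram, so g ≅ A_2 ⊕ C_6 (dimension 8 + 78 = 86).

A2 + C6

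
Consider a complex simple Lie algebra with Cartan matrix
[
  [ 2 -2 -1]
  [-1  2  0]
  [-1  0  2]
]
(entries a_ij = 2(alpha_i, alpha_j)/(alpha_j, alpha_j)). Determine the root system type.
The matrix has rank 3 with 2's on the diagonal. Reading the off-diagonal entries as Dynkin edges (a single edge where a_ij = a_ji = -1; a double or triple edge where a_ij * a_ji = 2 or 3), the diagram is a chain of 3 nodes with a double edge at one end; the terminal node there is the unique short simple root (B_3). One simple-root ordering that puts it in standard form is (alpha_3, alpha_1, alpha_2). So the algebra is type B_3, i.e. so(7).

B_3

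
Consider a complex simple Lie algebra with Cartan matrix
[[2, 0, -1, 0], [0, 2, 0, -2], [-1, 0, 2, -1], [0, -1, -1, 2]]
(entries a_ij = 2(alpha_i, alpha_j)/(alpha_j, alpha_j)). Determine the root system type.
type C_4

The matrix has rank 4 with 2's on the diagonal. Reading the off-diagonal entries as Dynkin edges (a single edge where a_ij = a_ji = -1; a double or triple edge where a_ij * a_ji = 2 or 3), the diagram is a chain of 4 nodes with a double edge at one end; the terminal node there is the unique long simple root (C_4). One simple-root ordering that puts it in standard form is (alpha_1, alpha_3, alpha_4, alpha_2). So the algebra is type C_4, i.e. sp(8).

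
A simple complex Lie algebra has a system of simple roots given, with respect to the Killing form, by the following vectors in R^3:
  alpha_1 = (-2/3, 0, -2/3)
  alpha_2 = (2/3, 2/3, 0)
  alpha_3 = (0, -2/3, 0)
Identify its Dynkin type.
B_3

Compute the Cartan integers a_ij = 2(alpha_i, alpha_j)/(alpha_j, alpha_j); the resulting 3x3 Cartan matrix is
[[2, -1, 0], [-1, 2, -2], [0, -1, 2]].
The roots have two lengths (squared-length ratio 2:1); the short ones are alpha_{3}. The associated Dynkin diagram is a chain of 3 nodes with a double edge at one end; the terminal node there is the unique short simple root (B_3), so the type is B_3 (the algebra so(7)).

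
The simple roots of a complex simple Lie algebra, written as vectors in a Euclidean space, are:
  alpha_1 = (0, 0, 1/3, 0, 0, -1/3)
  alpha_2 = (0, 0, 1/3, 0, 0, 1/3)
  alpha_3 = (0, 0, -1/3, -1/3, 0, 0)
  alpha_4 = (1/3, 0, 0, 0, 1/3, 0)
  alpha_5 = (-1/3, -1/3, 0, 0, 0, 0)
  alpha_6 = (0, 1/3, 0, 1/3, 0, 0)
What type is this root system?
D6

Compute the Cartan integers a_ij = 2(alpha_i, alpha_j)/(alpha_j, alpha_j); the resulting 6x6 Cartan matrix is
[[2, 0, -1, 0, 0, 0], [0, 2, -1, 0, 0, 0], [-1, -1, 2, 0, 0, -1], [0, 0, 0, 2, -1, 0], [0, 0, 0, -1, 2, -1], [0, 0, -1, 0, -1, 2]].
All simple roots have the same length, so the diagram is simply laced. The associated Dynkin diagram is a chain of 4 nodes with a fork of two nodes at one end (D_6), so the type is D_6 (the algebra so(12)).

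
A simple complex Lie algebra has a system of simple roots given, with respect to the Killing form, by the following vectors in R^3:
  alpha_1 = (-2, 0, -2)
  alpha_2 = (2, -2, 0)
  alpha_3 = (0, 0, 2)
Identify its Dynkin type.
Compute the Cartan integers a_ij = 2(alpha_i, alpha_j)/(alpha_j, alpha_j); the resulting 3x3 Cartan matrix is
[[2, -1, -2], [-1, 2, 0], [-1, 0, 2]].
The roots have two lengths (squared-length ratio 2:1); the short ones are alpha_{3}. The associated Dynkin diagram is a chain of 3 nodes with a double edge at one end; the terminal node there is the unique short simple root (B_3), so the type is B_3 (the algebra so(7)).

type B_3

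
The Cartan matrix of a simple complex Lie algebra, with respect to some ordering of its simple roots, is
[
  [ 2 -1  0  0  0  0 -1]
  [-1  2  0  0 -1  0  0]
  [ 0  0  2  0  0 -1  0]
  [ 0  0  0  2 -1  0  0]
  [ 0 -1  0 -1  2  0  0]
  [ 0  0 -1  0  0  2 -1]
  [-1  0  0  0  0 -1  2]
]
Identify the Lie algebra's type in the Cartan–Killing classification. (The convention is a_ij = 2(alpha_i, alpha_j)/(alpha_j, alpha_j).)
A_7 (sl(8))

The matrix has rank 7 with 2's on the diagonal. Reading the off-diagonal entries as Dynkin edges (a single edge where a_ij = a_ji = -1; a double or triple edge where a_ij * a_ji = 2 or 3), the diagram is a chain of 7 nodes with single edges (A_7). One simple-root ordering that puts it in standard form is (alpha_3, alpha_6, alpha_7, alpha_1, alpha_2, alpha_5, alpha_4). So the algebra is type A_7, i.e. sl(8).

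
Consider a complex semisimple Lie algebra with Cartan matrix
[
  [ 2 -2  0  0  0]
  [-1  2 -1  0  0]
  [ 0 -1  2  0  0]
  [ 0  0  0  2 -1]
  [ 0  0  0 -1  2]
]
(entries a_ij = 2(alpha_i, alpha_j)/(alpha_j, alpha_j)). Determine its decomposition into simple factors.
The diagram associated to this matrix has two connected components: the simple roots {alpha_4, alpha_5} form a chain of 2 nodes with single edges (A_2), and {alpha_1, alpha_2, alpha_3} form a chain of 3 nodes with a double edge at one end; the terminal node there is the unique long simple root (C_3). A semisimple Lie algebra decomposes uniquely as the direct sum of simple ideals, one per connected component of its Dynkin diagram, so g ≅ A_2 ⊕ C_3 (dimension 8 + 21 = 29).

type A_2 + type C_3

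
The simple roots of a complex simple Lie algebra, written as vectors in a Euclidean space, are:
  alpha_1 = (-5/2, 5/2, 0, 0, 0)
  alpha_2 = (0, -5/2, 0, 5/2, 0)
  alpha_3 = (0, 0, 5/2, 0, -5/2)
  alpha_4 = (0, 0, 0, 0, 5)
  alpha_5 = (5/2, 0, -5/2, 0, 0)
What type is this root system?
Compute the Cartan integers a_ij = 2(alpha_i, alpha_j)/(alpha_j, alpha_j); the resulting 5x5 Cartan matrix is
[[2, -1, 0, 0, -1], [-1, 2, 0, 0, 0], [0, 0, 2, -1, -1], [0, 0, -2, 2, 0], [-1, 0, -1, 0, 2]].
The roots have two lengths (squared-length ratio 2:1); the short ones are alpha_{1,2,3,5}. The associated Dynkin diagram is a chain of 5 nodes with a double edge at one end; the terminal node there is the unique long simple root (C_5), so the type is C_5 (the algebra sp(10)).

C5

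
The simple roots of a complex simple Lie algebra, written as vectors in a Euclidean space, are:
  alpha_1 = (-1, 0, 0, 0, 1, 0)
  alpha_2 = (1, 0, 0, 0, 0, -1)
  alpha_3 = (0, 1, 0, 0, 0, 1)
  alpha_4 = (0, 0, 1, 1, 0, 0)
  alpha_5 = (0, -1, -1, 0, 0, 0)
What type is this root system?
Compute the Cartan integers a_ij = 2(alpha_i, alpha_j)/(alpha_j, alpha_j); the resulting 5x5 Cartan matrix is
[[2, -1, 0, 0, 0], [-1, 2, -1, 0, 0], [0, -1, 2, 0, -1], [0, 0, 0, 2, -1], [0, 0, -1, -1, 2]].
All simple roots have the same length, so the diagram is simply laced. The associated Dynkin diagram is a chain of 5 nodes with single edges (A_5), so the type is A_5 (the algebra sl(6)).

A_5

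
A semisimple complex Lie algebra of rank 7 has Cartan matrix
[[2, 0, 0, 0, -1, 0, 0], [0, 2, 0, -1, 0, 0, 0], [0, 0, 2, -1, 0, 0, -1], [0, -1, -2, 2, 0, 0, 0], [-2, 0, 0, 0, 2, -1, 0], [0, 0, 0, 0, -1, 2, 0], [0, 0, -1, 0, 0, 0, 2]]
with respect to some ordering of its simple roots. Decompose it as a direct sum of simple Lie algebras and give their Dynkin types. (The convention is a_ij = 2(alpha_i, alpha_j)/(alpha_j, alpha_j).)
The diagram associated to this matrix has two connected components: the simple roots {alpha_1, alpha_5, alpha_6} form a chain of 3 nodes with a double edge at one end; the terminal node there is the unique short simple root (B_3), and {alpha_2, alpha_3, alpha_4, alpha_7} form a chain of 4 nodes with a double edge between the middle two (F_4). A semisimple Lie algebra decomposes uniquely as the direct sum of simple ideals, one per connected component of its Dynkin diagram, so g ≅ B_3 ⊕ F_4 (dimension 21 + 52 = 73).

type B_3 + type F_4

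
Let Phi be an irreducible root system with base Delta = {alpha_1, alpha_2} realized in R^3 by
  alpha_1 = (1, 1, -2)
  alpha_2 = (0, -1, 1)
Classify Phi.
type G_2

Compute the Cartan integers a_ij = 2(alpha_i, alpha_j)/(alpha_j, alpha_j); the resulting 2x2 Cartan matrix is
[[2, -3], [-1, 2]].
The roots have two lengths (squared-length ratio 3:1); the short ones are alpha_{2}. The associated Dynkin diagram is two nodes joined by a triple edge (G_2), so the type is G_2.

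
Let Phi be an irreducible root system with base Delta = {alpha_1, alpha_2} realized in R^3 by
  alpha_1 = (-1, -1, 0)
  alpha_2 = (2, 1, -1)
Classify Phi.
Compute the Cartan integers a_ij = 2(alpha_i, alpha_j)/(alpha_j, alpha_j); the resulting 2x2 Cartan matrix is
[[2, -1], [-3, 2]].
The roots have two lengths (squared-length ratio 3:1); the short ones are alpha_{1}. The associated Dynkin diagram is two nodes joined by a triple edge (G_2), so the type is G_2.

type G_2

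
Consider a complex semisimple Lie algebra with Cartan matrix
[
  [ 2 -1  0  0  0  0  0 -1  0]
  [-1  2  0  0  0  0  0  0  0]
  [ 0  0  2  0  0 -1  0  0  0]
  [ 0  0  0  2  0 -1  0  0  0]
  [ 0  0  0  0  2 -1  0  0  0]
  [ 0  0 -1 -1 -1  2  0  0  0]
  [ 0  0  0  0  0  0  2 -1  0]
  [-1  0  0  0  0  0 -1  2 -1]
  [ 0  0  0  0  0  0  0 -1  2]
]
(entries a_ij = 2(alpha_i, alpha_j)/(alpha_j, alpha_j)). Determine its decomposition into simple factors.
D4 ⊕ D5

The diagram associated to this matrix has two connected components: the simple roots {alpha_3, alpha_4, alpha_5, alpha_6} form a chain of 2 nodes with a fork of two nodes at one end (D_4), and {alpha_1, alpha_2, alpha_7, alpha_8, alpha_9} form a chain of 3 nodes with a fork of two nodes at one end (D_5). A semisimple Lie algebra decomposes uniquely as the direct sum of simple ideals, one per connected component of its Dynkin diagram, so g ≅ D_4 ⊕ D_5 (dimension 28 + 45 = 73).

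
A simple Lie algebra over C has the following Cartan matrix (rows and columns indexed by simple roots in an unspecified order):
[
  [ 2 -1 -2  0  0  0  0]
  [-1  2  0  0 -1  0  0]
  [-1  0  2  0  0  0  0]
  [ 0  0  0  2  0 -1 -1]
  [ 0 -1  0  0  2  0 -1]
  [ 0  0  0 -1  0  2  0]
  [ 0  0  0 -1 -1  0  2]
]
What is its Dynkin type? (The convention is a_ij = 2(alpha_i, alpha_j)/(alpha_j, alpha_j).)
The matrix has rank 7 with 2's on the diagonal. Reading the off-diagonal entries as Dynkin edges (a single edge where a_ij = a_ji = -1; a double or triple edge where a_ij * a_ji = 2 or 3), the diagram is a chain of 7 nodes with a double edge at one end; the terminal node there is the unique short simple root (B_7). One simple-root ordering that puts it in standard form is (alpha_6, alpha_4, alpha_7, alpha_5, alpha_2, alpha_1, alpha_3). So the algebra is type B_7, i.e. so(15).

B_7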